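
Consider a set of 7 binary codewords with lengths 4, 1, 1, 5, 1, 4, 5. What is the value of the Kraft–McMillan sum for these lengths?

1.6875

With common denominator 2^5 = 32: Σ 2^(−ℓᵢ) = 2/32 + 16/32 + 16/32 + 1/32 + 16/32 + 2/32 + 1/32 = 54/32 = 1.6875.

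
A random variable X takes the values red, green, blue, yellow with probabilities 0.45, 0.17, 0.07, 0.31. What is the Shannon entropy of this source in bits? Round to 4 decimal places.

H = −Σ pᵢ log₂ pᵢ.
−0.45·log₂(0.45) = 0.5184
−0.17·log₂(0.17) = 0.4346
−0.07·log₂(0.07) = 0.2686
−0.31·log₂(0.31) = 0.5238
Sum ≈ 1.7453 → 1.7453 bits.

1.7453 bits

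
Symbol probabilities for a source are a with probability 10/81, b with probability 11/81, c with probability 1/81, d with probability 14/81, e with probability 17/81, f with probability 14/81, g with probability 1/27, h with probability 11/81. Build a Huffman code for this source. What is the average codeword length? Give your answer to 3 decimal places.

2.840 bits/symbol

Repeatedly combine the two least-probable nodes; the expected code length is the sum of the merged weights.
merge 1/81 + 1/27 → 4/81
merge 4/81 + 10/81 → 14/81
merge 11/81 + 11/81 → 22/81
merge 14/81 + 14/81 → 28/81
merge 14/81 + 17/81 → 31/81
merge 22/81 + 28/81 → 50/81
merge 31/81 + 50/81 → 1
L = 4/81 + 14/81 + 22/81 + 28/81 + 31/81 + 50/81 + 1 = 230/81 ≈ 2.840 bits/symbol.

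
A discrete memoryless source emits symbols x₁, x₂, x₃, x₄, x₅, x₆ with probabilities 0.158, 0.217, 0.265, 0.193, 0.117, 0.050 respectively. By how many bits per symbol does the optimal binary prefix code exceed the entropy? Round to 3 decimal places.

0.049 bits

Entropy H = −Σ p log₂ p ≈ 2.4430 bits.
Huffman merges: 1/20+117/1000→167/1000; 79/500+167/1000→13/40; 193/1000+217/1000→41/100; 53/200+13/40→59/100; 41/100+59/100→1. L = 623/250 ≈ 2.4920.
L − H = 2.4920 − 2.4430 = 0.049 bits.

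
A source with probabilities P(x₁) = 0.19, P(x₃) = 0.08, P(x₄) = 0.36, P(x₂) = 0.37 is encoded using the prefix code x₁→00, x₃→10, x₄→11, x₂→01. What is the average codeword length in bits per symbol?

L̄ = Σ pᵢ·ℓᵢ = 0.19·2 + 0.08·2 + 0.36·2 + 0.37·2 = 2 bits/symbol.

2 bits/symbol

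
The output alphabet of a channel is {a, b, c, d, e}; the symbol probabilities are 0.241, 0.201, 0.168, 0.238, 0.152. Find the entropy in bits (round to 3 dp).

2.298 bits

H = −Σ pᵢ log₂ pᵢ.
−0.241·log₂(0.241) = 0.4947
−0.201·log₂(0.201) = 0.4653
−0.168·log₂(0.168) = 0.4323
−0.238·log₂(0.238) = 0.4929
−0.152·log₂(0.152) = 0.4131
Sum ≈ 2.2984 → 2.298 bits.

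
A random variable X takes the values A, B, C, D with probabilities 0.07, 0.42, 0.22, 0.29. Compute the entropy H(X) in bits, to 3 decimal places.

H = −Σ pᵢ log₂ pᵢ.
−0.07·log₂(0.07) = 0.2686
−0.42·log₂(0.42) = 0.5256
−0.22·log₂(0.22) = 0.4806
−0.29·log₂(0.29) = 0.5179
Sum ≈ 1.7927 → 1.793 bits.

1.793 bits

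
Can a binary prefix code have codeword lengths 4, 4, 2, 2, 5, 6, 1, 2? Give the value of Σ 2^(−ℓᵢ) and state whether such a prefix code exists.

With common denominator 2^6 = 64: Σ 2^(−ℓᵢ) = 4/64 + 4/64 + 16/64 + 16/64 + 2/64 + 1/64 + 32/64 + 16/64 = 91/64 = 1.421875.
Kraft's inequality requires Σ ≤ 1; here Σ = 1.421875 > 1, so no such prefix code exists.

1.421875; no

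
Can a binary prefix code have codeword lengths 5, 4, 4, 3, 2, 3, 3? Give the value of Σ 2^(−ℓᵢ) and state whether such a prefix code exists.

0.78125; yes

With common denominator 2^5 = 32: Σ 2^(−ℓᵢ) = 1/32 + 2/32 + 2/32 + 4/32 + 8/32 + 4/32 + 4/32 = 25/32 = 0.78125.
Kraft's inequality requires Σ ≤ 1; here Σ = 0.78125 ≤ 1, so such a prefix code exists.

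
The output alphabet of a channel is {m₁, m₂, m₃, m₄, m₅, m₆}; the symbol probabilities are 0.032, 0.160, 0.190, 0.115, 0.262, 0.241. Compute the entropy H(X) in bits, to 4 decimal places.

H = −Σ pᵢ log₂ pᵢ.
−0.032·log₂(0.032) = 0.1589
−0.160·log₂(0.160) = 0.4230
−0.190·log₂(0.190) = 0.4552
−0.115·log₂(0.115) = 0.3588
−0.262·log₂(0.262) = 0.5063
−0.241·log₂(0.241) = 0.4947
Sum ≈ 2.3970 → 2.3970 bits.

2.3970 bits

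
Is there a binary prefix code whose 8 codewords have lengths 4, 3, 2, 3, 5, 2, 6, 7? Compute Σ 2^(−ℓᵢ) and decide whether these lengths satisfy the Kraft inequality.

With common denominator 2^7 = 128: Σ 2^(−ℓᵢ) = 8/128 + 16/128 + 32/128 + 16/128 + 4/128 + 32/128 + 2/128 + 1/128 = 111/128 = 0.8671875.
Kraft's inequality requires Σ ≤ 1; here Σ = 0.8671875 ≤ 1, so such a prefix code exists.

0.8671875; yes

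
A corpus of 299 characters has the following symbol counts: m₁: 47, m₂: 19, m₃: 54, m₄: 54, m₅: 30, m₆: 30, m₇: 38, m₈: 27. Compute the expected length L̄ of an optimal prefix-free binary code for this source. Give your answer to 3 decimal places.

Probabilities are the counts divided by 299.
Repeatedly combine the two least-probable nodes; the expected code length is the sum of the merged weights.
merge 19/299 + 27/299 → 2/13
merge 30/299 + 30/299 → 60/299
merge 38/299 + 2/13 → 84/299
merge 47/299 + 54/299 → 101/299
merge 54/299 + 60/299 → 114/299
merge 84/299 + 101/299 → 185/299
merge 114/299 + 185/299 → 1
L = 2/13 + 60/299 + 84/299 + 101/299 + 114/299 + 185/299 + 1 = 889/299 ≈ 2.973 bits/symbol.

2.973 bits/symbol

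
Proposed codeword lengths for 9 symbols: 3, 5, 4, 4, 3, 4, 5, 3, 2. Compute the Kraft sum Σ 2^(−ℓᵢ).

With common denominator 2^5 = 32: Σ 2^(−ℓᵢ) = 4/32 + 1/32 + 2/32 + 2/32 + 4/32 + 2/32 + 1/32 + 4/32 + 8/32 = 28/32 = 0.875.

0.875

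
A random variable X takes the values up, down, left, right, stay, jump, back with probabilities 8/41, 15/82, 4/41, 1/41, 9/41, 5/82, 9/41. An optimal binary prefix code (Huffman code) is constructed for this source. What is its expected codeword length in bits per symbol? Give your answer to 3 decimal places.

2.634 bits/symbol

Repeatedly combine the two least-probable nodes; the expected code length is the sum of the merged weights.
merge 1/41 + 5/82 → 7/82
merge 7/82 + 4/41 → 15/82
merge 15/82 + 15/82 → 15/41
merge 8/41 + 9/41 → 17/41
merge 9/41 + 15/41 → 24/41
merge 17/41 + 24/41 → 1
L = 7/82 + 15/82 + 15/41 + 17/41 + 24/41 + 1 = 108/41 ≈ 2.634 bits/symbol.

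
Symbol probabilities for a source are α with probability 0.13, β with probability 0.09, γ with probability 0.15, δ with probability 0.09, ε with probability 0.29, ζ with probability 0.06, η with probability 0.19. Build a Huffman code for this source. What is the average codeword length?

2.67 bits/symbol

Repeatedly combine the two least-probable nodes; the expected code length is the sum of the merged weights.
merge 3/50 + 9/100 → 3/20
merge 9/100 + 13/100 → 11/50
merge 3/20 + 3/20 → 3/10
merge 19/100 + 11/50 → 41/100
merge 29/100 + 3/10 → 59/100
merge 41/100 + 59/100 → 1
L = 3/20 + 11/50 + 3/10 + 41/100 + 59/100 + 1 = 267/100 = 2.67 bits/symbol.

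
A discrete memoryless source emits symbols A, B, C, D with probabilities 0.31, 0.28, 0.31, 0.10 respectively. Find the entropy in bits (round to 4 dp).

1.8940 bits

H = −Σ pᵢ log₂ pᵢ.
−0.31·log₂(0.31) = 0.5238
−0.28·log₂(0.28) = 0.5142
−0.31·log₂(0.31) = 0.5238
−0.10·log₂(0.10) = 0.3322
Sum ≈ 1.8940 → 1.8940 bits.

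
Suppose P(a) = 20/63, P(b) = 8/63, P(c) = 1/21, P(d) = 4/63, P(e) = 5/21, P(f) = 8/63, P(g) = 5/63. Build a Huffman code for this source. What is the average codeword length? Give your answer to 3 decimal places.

Repeatedly combine the two least-probable nodes; the expected code length is the sum of the merged weights.
merge 1/21 + 4/63 → 1/9
merge 5/63 + 1/9 → 4/21
merge 8/63 + 8/63 → 16/63
merge 4/21 + 5/21 → 3/7
merge 16/63 + 20/63 → 4/7
merge 3/7 + 4/7 → 1
L = 1/9 + 4/21 + 16/63 + 3/7 + 4/7 + 1 = 23/9 ≈ 2.556 bits/symbol.

2.556 bits/symbol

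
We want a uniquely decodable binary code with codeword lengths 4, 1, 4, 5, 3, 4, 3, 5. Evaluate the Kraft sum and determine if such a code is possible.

1; yes

With common denominator 2^5 = 32: Σ 2^(−ℓᵢ) = 2/32 + 16/32 + 2/32 + 1/32 + 4/32 + 2/32 + 4/32 + 1/32 = 32/32 = 1.
Kraft's inequality requires Σ ≤ 1; here Σ = 1 ≤ 1, so such a prefix code exists.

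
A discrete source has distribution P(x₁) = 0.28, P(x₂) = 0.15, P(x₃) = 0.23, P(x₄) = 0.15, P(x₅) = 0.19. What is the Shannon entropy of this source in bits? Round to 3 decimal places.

H = −Σ pᵢ log₂ pᵢ.
−0.28·log₂(0.28) = 0.5142
−0.15·log₂(0.15) = 0.4105
−0.23·log₂(0.23) = 0.4877
−0.15·log₂(0.15) = 0.4105
−0.19·log₂(0.19) = 0.4552
Sum ≈ 2.2782 → 2.278 bits.

2.278 bits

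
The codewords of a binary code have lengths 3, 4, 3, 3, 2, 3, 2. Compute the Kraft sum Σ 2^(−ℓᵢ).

1.0625

With common denominator 2^4 = 16: Σ 2^(−ℓᵢ) = 2/16 + 1/16 + 2/16 + 2/16 + 4/16 + 2/16 + 4/16 = 17/16 = 1.0625.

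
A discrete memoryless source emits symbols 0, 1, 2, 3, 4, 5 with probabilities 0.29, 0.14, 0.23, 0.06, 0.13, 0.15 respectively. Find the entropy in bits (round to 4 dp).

H = −Σ pᵢ log₂ pᵢ.
−0.29·log₂(0.29) = 0.5179
−0.14·log₂(0.14) = 0.3971
−0.23·log₂(0.23) = 0.4877
−0.06·log₂(0.06) = 0.2435
−0.13·log₂(0.13) = 0.3826
−0.15·log₂(0.15) = 0.4105
Sum ≈ 2.4394 → 2.4394 bits.

2.4394 bits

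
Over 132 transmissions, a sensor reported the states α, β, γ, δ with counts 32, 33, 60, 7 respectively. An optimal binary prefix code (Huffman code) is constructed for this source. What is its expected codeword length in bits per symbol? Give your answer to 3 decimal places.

Probabilities are the counts divided by 132.
Repeatedly combine the two least-probable nodes; the expected code length is the sum of the merged weights.
merge 7/132 + 8/33 → 13/44
merge 1/4 + 13/44 → 6/11
merge 5/11 + 6/11 → 1
L = 13/44 + 6/11 + 1 = 81/44 ≈ 1.841 bits/symbol.

1.841 bits/symbol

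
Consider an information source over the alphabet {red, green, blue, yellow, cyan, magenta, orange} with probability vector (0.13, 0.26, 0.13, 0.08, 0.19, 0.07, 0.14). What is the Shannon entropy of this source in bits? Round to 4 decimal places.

H = −Σ pᵢ log₂ pᵢ.
−0.13·log₂(0.13) = 0.3826
−0.26·log₂(0.26) = 0.5053
−0.13·log₂(0.13) = 0.3826
−0.08·log₂(0.08) = 0.2915
−0.19·log₂(0.19) = 0.4552
−0.07·log₂(0.07) = 0.2686
−0.14·log₂(0.14) = 0.3971
Sum ≈ 2.6830 → 2.6830 bits.

2.6830 bits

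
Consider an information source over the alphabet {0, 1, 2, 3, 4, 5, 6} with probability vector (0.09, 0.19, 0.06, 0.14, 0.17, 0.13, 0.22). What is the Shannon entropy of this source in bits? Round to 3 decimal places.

2.706 bits

H = −Σ pᵢ log₂ pᵢ.
−0.09·log₂(0.09) = 0.3127
−0.19·log₂(0.19) = 0.4552
−0.06·log₂(0.06) = 0.2435
−0.14·log₂(0.14) = 0.3971
−0.17·log₂(0.17) = 0.4346
−0.13·log₂(0.13) = 0.3826
−0.22·log₂(0.22) = 0.4806
Sum ≈ 2.7063 → 2.706 bits.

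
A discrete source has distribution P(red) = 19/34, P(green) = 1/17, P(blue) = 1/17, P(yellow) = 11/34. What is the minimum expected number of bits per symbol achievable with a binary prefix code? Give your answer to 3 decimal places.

1.559 bits/symbol

Repeatedly combine the two least-probable nodes; the expected code length is the sum of the merged weights.
merge 1/17 + 1/17 → 2/17
merge 2/17 + 11/34 → 15/34
merge 15/34 + 19/34 → 1
L = 2/17 + 15/34 + 1 = 53/34 ≈ 1.559 bits/symbol.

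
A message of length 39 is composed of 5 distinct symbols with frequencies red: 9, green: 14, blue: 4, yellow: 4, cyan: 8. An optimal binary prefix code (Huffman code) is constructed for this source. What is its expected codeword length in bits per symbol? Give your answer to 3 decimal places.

2.205 bits/symbol

Probabilities are the counts divided by 39.
Repeatedly combine the two least-probable nodes; the expected code length is the sum of the merged weights.
merge 4/39 + 4/39 → 8/39
merge 8/39 + 8/39 → 16/39
merge 3/13 + 14/39 → 23/39
merge 16/39 + 23/39 → 1
L = 8/39 + 16/39 + 23/39 + 1 = 86/39 ≈ 2.205 bits/symbol.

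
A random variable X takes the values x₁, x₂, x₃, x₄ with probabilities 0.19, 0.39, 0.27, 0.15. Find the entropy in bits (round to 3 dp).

1.906 bits

H = −Σ pᵢ log₂ pᵢ.
−0.19·log₂(0.19) = 0.4552
−0.39·log₂(0.39) = 0.5298
−0.27·log₂(0.27) = 0.5100
−0.15·log₂(0.15) = 0.4105
Sum ≈ 1.9056 → 1.906 bits.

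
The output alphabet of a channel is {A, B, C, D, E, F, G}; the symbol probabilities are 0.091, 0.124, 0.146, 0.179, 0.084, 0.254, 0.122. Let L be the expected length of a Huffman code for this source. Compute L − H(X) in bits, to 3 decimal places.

Entropy H = −Σ p log₂ p ≈ 2.7103 bits.
Huffman merges: 21/250+91/1000→7/40; 61/500+31/250→123/500; 73/500+7/40→321/1000; 179/1000+123/500→17/40; 127/500+321/1000→23/40; 17/40+23/40→1. L = 1371/500 ≈ 2.7420.
L − H = 2.7420 − 2.7103 = 0.032 bits.

0.032 bits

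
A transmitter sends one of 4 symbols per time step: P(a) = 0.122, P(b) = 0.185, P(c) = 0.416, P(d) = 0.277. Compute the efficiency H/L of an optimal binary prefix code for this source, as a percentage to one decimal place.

Entropy H = −Σ p log₂ p ≈ 1.8600 bits.
Huffman merges: 61/500+37/200→307/1000; 277/1000+307/1000→73/125; 52/125+73/125→1. L = 1891/1000 ≈ 1.8910.
Efficiency = H/L = 1.8600/1.8910 = 98.4%.

98.4%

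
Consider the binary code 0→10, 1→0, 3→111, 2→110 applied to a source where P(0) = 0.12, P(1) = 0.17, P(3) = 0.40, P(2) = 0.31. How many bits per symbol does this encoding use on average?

L̄ = Σ pᵢ·ℓᵢ = 0.12·2 + 0.17·1 + 0.40·3 + 0.31·3 = 2.54 bits/symbol.

2.54 bits/symbol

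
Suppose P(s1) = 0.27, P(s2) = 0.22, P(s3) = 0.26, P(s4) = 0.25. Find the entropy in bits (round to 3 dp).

1.996 bits

H = −Σ pᵢ log₂ pᵢ.
−0.27·log₂(0.27) = 0.5100
−0.22·log₂(0.22) = 0.4806
−0.26·log₂(0.26) = 0.5053
−0.25·log₂(0.25) = 0.5000
Sum ≈ 1.9959 → 1.996 bits.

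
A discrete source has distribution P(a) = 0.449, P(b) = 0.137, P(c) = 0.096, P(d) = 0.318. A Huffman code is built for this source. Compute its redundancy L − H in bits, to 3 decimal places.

Entropy H = −Σ p log₂ p ≈ 1.7618 bits.
Huffman merges: 12/125+137/1000→233/1000; 233/1000+159/500→551/1000; 449/1000+551/1000→1. L = 223/125 ≈ 1.7840.
L − H = 1.7840 − 1.7618 = 0.022 bits.

0.022 bits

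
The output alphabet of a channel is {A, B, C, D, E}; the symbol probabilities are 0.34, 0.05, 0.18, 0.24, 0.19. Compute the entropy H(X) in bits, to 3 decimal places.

H = −Σ pᵢ log₂ pᵢ.
−0.34·log₂(0.34) = 0.5292
−0.05·log₂(0.05) = 0.2161
−0.18·log₂(0.18) = 0.4453
−0.24·log₂(0.24) = 0.4941
−0.19·log₂(0.19) = 0.4552
Sum ≈ 2.1399 → 2.140 bits.

2.140 bits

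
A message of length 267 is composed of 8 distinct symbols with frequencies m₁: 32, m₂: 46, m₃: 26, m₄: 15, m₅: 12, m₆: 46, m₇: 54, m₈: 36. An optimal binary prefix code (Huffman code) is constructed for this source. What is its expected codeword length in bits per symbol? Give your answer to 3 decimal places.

2.899 bits/symbol

Probabilities are the counts divided by 267.
Repeatedly combine the two least-probable nodes; the expected code length is the sum of the merged weights.
merge 4/89 + 5/89 → 9/89
merge 26/267 + 9/89 → 53/267
merge 32/267 + 12/89 → 68/267
merge 46/267 + 46/267 → 92/267
merge 53/267 + 18/89 → 107/267
merge 68/267 + 92/267 → 160/267
merge 107/267 + 160/267 → 1
L = 9/89 + 53/267 + 68/267 + 92/267 + 107/267 + 160/267 + 1 = 258/89 ≈ 2.899 bits/symbol.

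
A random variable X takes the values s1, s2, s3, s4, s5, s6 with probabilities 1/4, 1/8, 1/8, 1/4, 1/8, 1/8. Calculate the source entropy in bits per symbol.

Each probability is a power of 1/2, so log₂(1/p) is an integer.
H = Σ p·log₂(1/p) = 1/4·2 + 1/8·3 + 1/8·3 + 1/4·2 + 1/8·3 + 1/8·3 = 2.5 bits.

2.5 bits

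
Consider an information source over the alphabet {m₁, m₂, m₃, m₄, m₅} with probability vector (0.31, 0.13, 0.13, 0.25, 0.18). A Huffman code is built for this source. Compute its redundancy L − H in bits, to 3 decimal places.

0.026 bits

Entropy H = −Σ p log₂ p ≈ 2.2344 bits.
Huffman merges: 13/100+13/100→13/50; 9/50+1/4→43/100; 13/50+31/100→57/100; 43/100+57/100→1. L = 113/50 ≈ 2.2600.
L − H = 2.2600 − 2.2344 = 0.026 bits.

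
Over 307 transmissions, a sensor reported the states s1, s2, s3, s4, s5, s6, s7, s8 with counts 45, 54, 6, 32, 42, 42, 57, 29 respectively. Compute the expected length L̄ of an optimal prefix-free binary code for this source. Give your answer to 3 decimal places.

2.928 bits/symbol

Probabilities are the counts divided by 307.
Repeatedly combine the two least-probable nodes; the expected code length is the sum of the merged weights.
merge 6/307 + 29/307 → 35/307
merge 32/307 + 35/307 → 67/307
merge 42/307 + 42/307 → 84/307
merge 45/307 + 54/307 → 99/307
merge 57/307 + 67/307 → 124/307
merge 84/307 + 99/307 → 183/307
merge 124/307 + 183/307 → 1
L = 35/307 + 67/307 + 84/307 + 99/307 + 124/307 + 183/307 + 1 = 899/307 ≈ 2.928 bits/symbol.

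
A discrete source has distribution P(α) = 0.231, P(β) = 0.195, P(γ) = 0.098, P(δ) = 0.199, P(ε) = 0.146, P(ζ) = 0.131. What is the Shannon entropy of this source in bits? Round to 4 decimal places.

2.5296 bits

H = −Σ pᵢ log₂ pᵢ.
−0.231·log₂(0.231) = 0.4883
−0.195·log₂(0.195) = 0.4599
−0.098·log₂(0.098) = 0.3284
−0.199·log₂(0.199) = 0.4635
−0.146·log₂(0.146) = 0.4053
−0.131·log₂(0.131) = 0.3841
Sum ≈ 2.5296 → 2.5296 bits.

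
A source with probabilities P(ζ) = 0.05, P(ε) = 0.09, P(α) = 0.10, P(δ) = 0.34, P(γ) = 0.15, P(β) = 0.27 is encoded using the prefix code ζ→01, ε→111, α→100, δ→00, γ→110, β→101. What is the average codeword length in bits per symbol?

L̄ = Σ pᵢ·ℓᵢ = 0.05·2 + 0.09·3 + 0.10·3 + 0.34·2 + 0.15·3 + 0.27·3 = 2.61 bits/symbol.

2.61 bits/symbol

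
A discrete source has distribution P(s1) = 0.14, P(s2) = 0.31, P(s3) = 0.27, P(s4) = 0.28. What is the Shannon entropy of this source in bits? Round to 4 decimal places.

1.9451 bits

H = −Σ pᵢ log₂ pᵢ.
−0.14·log₂(0.14) = 0.3971
−0.31·log₂(0.31) = 0.5238
−0.27·log₂(0.27) = 0.5100
−0.28·log₂(0.28) = 0.5142
Sum ≈ 1.9451 → 1.9451 bits.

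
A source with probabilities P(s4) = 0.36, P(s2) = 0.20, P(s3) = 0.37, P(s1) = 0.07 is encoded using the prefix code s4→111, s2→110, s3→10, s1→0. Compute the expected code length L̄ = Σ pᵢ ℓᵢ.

2.49 bits/symbol

L̄ = Σ pᵢ·ℓᵢ = 0.36·3 + 0.20·3 + 0.37·2 + 0.07·1 = 2.49 bits/symbol.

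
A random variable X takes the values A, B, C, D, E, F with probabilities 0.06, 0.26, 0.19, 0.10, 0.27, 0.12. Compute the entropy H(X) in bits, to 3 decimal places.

H = −Σ pᵢ log₂ pᵢ.
−0.06·log₂(0.06) = 0.2435
−0.26·log₂(0.26) = 0.5053
−0.19·log₂(0.19) = 0.4552
−0.10·log₂(0.10) = 0.3322
−0.27·log₂(0.27) = 0.5100
−0.12·log₂(0.12) = 0.3671
Sum ≈ 2.4133 → 2.413 bits.

2.413 bits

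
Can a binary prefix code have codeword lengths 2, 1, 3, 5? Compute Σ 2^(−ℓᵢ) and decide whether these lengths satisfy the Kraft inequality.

With common denominator 2^5 = 32: Σ 2^(−ℓᵢ) = 8/32 + 16/32 + 4/32 + 1/32 = 29/32 = 0.90625.
Kraft's inequality requires Σ ≤ 1; here Σ = 0.90625 ≤ 1, so such a prefix code exists.

0.90625; yes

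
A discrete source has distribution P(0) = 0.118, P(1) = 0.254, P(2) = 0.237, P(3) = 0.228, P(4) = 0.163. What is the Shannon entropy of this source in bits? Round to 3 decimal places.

2.271 bits

H = −Σ pᵢ log₂ pᵢ.
−0.118·log₂(0.118) = 0.3638
−0.254·log₂(0.254) = 0.5022
−0.237·log₂(0.237) = 0.4923
−0.228·log₂(0.228) = 0.4863
−0.163·log₂(0.163) = 0.4266
Sum ≈ 2.2711 → 2.271 bits.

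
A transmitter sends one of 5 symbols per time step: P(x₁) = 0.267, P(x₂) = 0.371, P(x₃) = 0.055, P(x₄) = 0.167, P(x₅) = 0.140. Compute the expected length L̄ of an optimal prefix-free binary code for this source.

2.186 bits/symbol

Repeatedly combine the two least-probable nodes; the expected code length is the sum of the merged weights.
merge 11/200 + 7/50 → 39/200
merge 167/1000 + 39/200 → 181/500
merge 267/1000 + 181/500 → 629/1000
merge 371/1000 + 629/1000 → 1
L = 39/200 + 181/500 + 629/1000 + 1 = 1093/500 = 2.186 bits/symbol.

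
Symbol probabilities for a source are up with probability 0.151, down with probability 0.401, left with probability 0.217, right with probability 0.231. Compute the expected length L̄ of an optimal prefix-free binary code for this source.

Repeatedly combine the two least-probable nodes; the expected code length is the sum of the merged weights.
merge 151/1000 + 217/1000 → 46/125
merge 231/1000 + 46/125 → 599/1000
merge 401/1000 + 599/1000 → 1
L = 46/125 + 599/1000 + 1 = 1967/1000 = 1.967 bits/symbol.

1.967 bits/symbol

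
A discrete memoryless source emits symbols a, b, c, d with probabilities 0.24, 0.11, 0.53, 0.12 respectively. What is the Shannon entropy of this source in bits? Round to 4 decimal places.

H = −Σ pᵢ log₂ pᵢ.
−0.24·log₂(0.24) = 0.4941
−0.11·log₂(0.11) = 0.3503
−0.53·log₂(0.53) = 0.4854
−0.12·log₂(0.12) = 0.3671
Sum ≈ 1.6969 → 1.6969 bits.

1.6969 bits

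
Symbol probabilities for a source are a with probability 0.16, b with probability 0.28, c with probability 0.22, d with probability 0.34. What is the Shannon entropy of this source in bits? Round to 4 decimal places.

H = −Σ pᵢ log₂ pᵢ.
−0.16·log₂(0.16) = 0.4230
−0.28·log₂(0.28) = 0.5142
−0.22·log₂(0.22) = 0.4806
−0.34·log₂(0.34) = 0.5292
Sum ≈ 1.9470 → 1.9470 bits.

1.9470 bits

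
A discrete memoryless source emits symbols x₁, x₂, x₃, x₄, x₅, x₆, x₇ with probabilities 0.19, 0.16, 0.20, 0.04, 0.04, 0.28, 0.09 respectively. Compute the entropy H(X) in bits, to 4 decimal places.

2.5410 bits

H = −Σ pᵢ log₂ pᵢ.
−0.19·log₂(0.19) = 0.4552
−0.16·log₂(0.16) = 0.4230
−0.20·log₂(0.20) = 0.4644
−0.04·log₂(0.04) = 0.1858
−0.04·log₂(0.04) = 0.1858
−0.28·log₂(0.28) = 0.5142
−0.09·log₂(0.09) = 0.3127
Sum ≈ 2.5410 → 2.5410 bits.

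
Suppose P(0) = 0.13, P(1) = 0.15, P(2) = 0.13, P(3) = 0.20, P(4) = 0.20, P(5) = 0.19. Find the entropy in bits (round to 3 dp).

2.560 bits

H = −Σ pᵢ log₂ pᵢ.
−0.13·log₂(0.13) = 0.3826
−0.15·log₂(0.15) = 0.4105
−0.13·log₂(0.13) = 0.3826
−0.20·log₂(0.20) = 0.4644
−0.20·log₂(0.20) = 0.4644
−0.19·log₂(0.19) = 0.4552
Sum ≈ 2.5598 → 2.560 bits.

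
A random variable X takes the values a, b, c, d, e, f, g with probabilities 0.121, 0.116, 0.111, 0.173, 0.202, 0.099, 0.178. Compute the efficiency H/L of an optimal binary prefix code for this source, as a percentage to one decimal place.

98.6%

Entropy H = −Σ p log₂ p ≈ 2.7588 bits.
Huffman merges: 99/1000+111/1000→21/100; 29/250+121/1000→237/1000; 173/1000+89/500→351/1000; 101/500+21/100→103/250; 237/1000+351/1000→147/250; 103/250+147/250→1. L = 1399/500 ≈ 2.7980.
Efficiency = H/L = 2.7588/2.7980 = 98.6%.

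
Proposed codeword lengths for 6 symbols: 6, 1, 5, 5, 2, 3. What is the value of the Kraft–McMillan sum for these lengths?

0.953125

With common denominator 2^6 = 64: Σ 2^(−ℓᵢ) = 1/64 + 32/64 + 2/64 + 2/64 + 16/64 + 8/64 = 61/64 = 0.953125.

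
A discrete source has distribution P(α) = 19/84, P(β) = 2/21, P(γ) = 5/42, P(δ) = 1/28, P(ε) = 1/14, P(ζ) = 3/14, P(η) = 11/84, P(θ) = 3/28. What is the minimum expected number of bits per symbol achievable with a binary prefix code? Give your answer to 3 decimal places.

2.869 bits/symbol

Repeatedly combine the two least-probable nodes; the expected code length is the sum of the merged weights.
merge 1/28 + 1/14 → 3/28
merge 2/21 + 3/28 → 17/84
merge 3/28 + 5/42 → 19/84
merge 11/84 + 17/84 → 1/3
merge 3/14 + 19/84 → 37/84
merge 19/84 + 1/3 → 47/84
merge 37/84 + 47/84 → 1
L = 3/28 + 17/84 + 19/84 + 1/3 + 37/84 + 47/84 + 1 = 241/84 ≈ 2.869 bits/symbol.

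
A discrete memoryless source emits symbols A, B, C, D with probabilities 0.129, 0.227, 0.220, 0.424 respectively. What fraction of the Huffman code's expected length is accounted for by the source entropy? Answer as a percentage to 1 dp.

Entropy H = −Σ p log₂ p ≈ 1.8722 bits.
Huffman merges: 129/1000+11/50→349/1000; 227/1000+349/1000→72/125; 53/125+72/125→1. L = 77/40 ≈ 1.9250.
Efficiency = H/L = 1.8722/1.9250 = 97.3%.

97.3%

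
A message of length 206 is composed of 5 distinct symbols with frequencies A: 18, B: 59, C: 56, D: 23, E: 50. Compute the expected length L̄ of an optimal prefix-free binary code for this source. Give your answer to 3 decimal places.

2.199 bits/symbol

Probabilities are the counts divided by 206.
Repeatedly combine the two least-probable nodes; the expected code length is the sum of the merged weights.
merge 9/103 + 23/206 → 41/206
merge 41/206 + 25/103 → 91/206
merge 28/103 + 59/206 → 115/206
merge 91/206 + 115/206 → 1
L = 41/206 + 91/206 + 115/206 + 1 = 453/206 ≈ 2.199 bits/symbol.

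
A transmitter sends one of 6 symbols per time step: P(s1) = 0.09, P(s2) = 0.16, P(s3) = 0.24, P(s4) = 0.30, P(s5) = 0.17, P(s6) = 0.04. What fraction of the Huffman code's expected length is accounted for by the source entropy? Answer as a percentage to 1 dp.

Entropy H = −Σ p log₂ p ≈ 2.3712 bits.
Huffman merges: 1/25+9/100→13/100; 13/100+4/25→29/100; 17/100+6/25→41/100; 29/100+3/10→59/100; 41/100+59/100→1. L = 121/50 ≈ 2.4200.
Efficiency = H/L = 2.3712/2.4200 = 98.0%.

98.0%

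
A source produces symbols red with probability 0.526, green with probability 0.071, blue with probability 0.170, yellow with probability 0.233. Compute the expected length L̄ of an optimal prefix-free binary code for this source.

Repeatedly combine the two least-probable nodes; the expected code length is the sum of the merged weights.
merge 71/1000 + 17/100 → 241/1000
merge 233/1000 + 241/1000 → 237/500
merge 237/500 + 263/500 → 1
L = 241/1000 + 237/500 + 1 = 343/200 = 1.715 bits/symbol.

1.715 bits/symbol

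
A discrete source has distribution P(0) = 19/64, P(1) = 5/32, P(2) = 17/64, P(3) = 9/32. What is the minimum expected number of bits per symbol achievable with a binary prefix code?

Repeatedly combine the two least-probable nodes; the expected code length is the sum of the merged weights.
merge 5/32 + 17/64 → 27/64
merge 9/32 + 19/64 → 37/64
merge 27/64 + 37/64 → 1
L = 27/64 + 37/64 + 1 = 2 bits/symbol.

2 bits/symbol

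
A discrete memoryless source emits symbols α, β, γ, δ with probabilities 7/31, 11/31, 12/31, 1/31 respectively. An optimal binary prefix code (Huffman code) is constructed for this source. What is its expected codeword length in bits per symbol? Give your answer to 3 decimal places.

1.871 bits/symbol

Repeatedly combine the two least-probable nodes; the expected code length is the sum of the merged weights.
merge 1/31 + 7/31 → 8/31
merge 8/31 + 11/31 → 19/31
merge 12/31 + 19/31 → 1
L = 8/31 + 19/31 + 1 = 58/31 ≈ 1.871 bits/symbol.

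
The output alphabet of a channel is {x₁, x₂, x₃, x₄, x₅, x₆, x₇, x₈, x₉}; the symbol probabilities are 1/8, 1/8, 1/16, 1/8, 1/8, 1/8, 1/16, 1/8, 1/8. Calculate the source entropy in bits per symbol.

Each probability is a power of 1/2, so log₂(1/p) is an integer.
H = Σ p·log₂(1/p) = 1/8·3 + 1/8·3 + 1/16·4 + 1/8·3 + 1/8·3 + 1/8·3 + 1/16·4 + 1/8·3 + 1/8·3 = 3.125 bits.

3.125 bits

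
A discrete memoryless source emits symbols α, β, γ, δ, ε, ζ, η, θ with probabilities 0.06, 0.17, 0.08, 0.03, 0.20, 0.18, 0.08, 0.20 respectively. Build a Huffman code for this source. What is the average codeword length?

2.85 bits/symbol

Repeatedly combine the two least-probable nodes; the expected code length is the sum of the merged weights.
merge 3/100 + 3/50 → 9/100
merge 2/25 + 2/25 → 4/25
merge 9/100 + 4/25 → 1/4
merge 17/100 + 9/50 → 7/20
merge 1/5 + 1/5 → 2/5
merge 1/4 + 7/20 → 3/5
merge 2/5 + 3/5 → 1
L = 9/100 + 4/25 + 1/4 + 7/20 + 2/5 + 3/5 + 1 = 57/20 = 2.85 bits/symbol.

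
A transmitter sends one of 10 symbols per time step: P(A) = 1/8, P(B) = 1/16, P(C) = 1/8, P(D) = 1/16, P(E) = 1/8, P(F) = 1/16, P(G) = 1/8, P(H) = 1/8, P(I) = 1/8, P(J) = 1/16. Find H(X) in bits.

3.25 bits

Each probability is a power of 1/2, so log₂(1/p) is an integer.
H = Σ p·log₂(1/p) = 1/8·3 + 1/16·4 + 1/8·3 + 1/16·4 + 1/8·3 + 1/16·4 + 1/8·3 + 1/8·3 + 1/8·3 + 1/16·4 = 3.25 bits.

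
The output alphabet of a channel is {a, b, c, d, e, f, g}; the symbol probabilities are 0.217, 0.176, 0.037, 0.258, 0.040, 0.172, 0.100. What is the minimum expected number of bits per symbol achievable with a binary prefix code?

2.602 bits/symbol

Repeatedly combine the two least-probable nodes; the expected code length is the sum of the merged weights.
merge 37/1000 + 1/25 → 77/1000
merge 77/1000 + 1/10 → 177/1000
merge 43/250 + 22/125 → 87/250
merge 177/1000 + 217/1000 → 197/500
merge 129/500 + 87/250 → 303/500
merge 197/500 + 303/500 → 1
L = 77/1000 + 177/1000 + 87/250 + 197/500 + 303/500 + 1 = 1301/500 = 2.602 bits/symbol.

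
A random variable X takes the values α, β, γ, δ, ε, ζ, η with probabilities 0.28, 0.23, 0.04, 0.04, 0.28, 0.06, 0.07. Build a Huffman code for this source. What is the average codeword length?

Repeatedly combine the two least-probable nodes; the expected code length is the sum of the merged weights.
merge 1/25 + 1/25 → 2/25
merge 3/50 + 7/100 → 13/100
merge 2/25 + 13/100 → 21/100
merge 21/100 + 23/100 → 11/25
merge 7/25 + 7/25 → 14/25
merge 11/25 + 14/25 → 1
L = 2/25 + 13/100 + 21/100 + 11/25 + 14/25 + 1 = 121/50 = 2.42 bits/symbol.

2.42 bits/symbol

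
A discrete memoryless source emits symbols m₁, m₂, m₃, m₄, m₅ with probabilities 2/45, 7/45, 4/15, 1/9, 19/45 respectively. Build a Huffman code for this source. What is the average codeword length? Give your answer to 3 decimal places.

Repeatedly combine the two least-probable nodes; the expected code length is the sum of the merged weights.
merge 2/45 + 1/9 → 7/45
merge 7/45 + 7/45 → 14/45
merge 4/15 + 14/45 → 26/45
merge 19/45 + 26/45 → 1
L = 7/45 + 14/45 + 26/45 + 1 = 92/45 ≈ 2.044 bits/symbol.

2.044 bits/symbol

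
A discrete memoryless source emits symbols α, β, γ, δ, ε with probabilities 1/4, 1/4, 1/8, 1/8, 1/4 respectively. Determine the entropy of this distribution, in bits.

2.25 bits

Each probability is a power of 1/2, so log₂(1/p) is an integer.
H = Σ p·log₂(1/p) = 1/4·2 + 1/4·2 + 1/8·3 + 1/8·3 + 1/4·2 = 2.25 bits.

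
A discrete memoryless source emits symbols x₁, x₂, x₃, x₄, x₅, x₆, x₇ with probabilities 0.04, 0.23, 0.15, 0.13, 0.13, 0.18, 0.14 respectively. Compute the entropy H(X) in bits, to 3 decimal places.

H = −Σ pᵢ log₂ pᵢ.
−0.04·log₂(0.04) = 0.1858
−0.23·log₂(0.23) = 0.4877
−0.15·log₂(0.15) = 0.4105
−0.13·log₂(0.13) = 0.3826
−0.13·log₂(0.13) = 0.3826
−0.18·log₂(0.18) = 0.4453
−0.14·log₂(0.14) = 0.3971
Sum ≈ 2.6917 → 2.692 bits.

2.692 bits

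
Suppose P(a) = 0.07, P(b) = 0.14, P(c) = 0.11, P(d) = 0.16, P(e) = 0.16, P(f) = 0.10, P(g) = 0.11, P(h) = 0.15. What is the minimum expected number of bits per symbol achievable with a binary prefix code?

Repeatedly combine the two least-probable nodes; the expected code length is the sum of the merged weights.
merge 7/100 + 1/10 → 17/100
merge 11/100 + 11/100 → 11/50
merge 7/50 + 3/20 → 29/100
merge 4/25 + 4/25 → 8/25
merge 17/100 + 11/50 → 39/100
merge 29/100 + 8/25 → 61/100
merge 39/100 + 61/100 → 1
L = 17/100 + 11/50 + 29/100 + 8/25 + 39/100 + 61/100 + 1 = 3 bits/symbol.

3 bits/symbol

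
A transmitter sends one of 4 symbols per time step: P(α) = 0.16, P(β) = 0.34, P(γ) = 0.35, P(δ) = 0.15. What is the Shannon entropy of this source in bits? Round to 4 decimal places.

1.8928 bits

H = −Σ pᵢ log₂ pᵢ.
−0.16·log₂(0.16) = 0.4230
−0.34·log₂(0.34) = 0.5292
−0.35·log₂(0.35) = 0.5301
−0.15·log₂(0.15) = 0.4105
Sum ≈ 1.8928 → 1.8928 bits.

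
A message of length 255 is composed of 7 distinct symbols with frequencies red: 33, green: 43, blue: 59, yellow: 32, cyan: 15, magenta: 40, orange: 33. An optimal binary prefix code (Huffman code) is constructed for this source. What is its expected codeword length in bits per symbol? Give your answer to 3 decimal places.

Probabilities are the counts divided by 255.
Repeatedly combine the two least-probable nodes; the expected code length is the sum of the merged weights.
merge 1/17 + 32/255 → 47/255
merge 11/85 + 11/85 → 22/85
merge 8/51 + 43/255 → 83/255
merge 47/255 + 59/255 → 106/255
merge 22/85 + 83/255 → 149/255
merge 106/255 + 149/255 → 1
L = 47/255 + 22/85 + 83/255 + 106/255 + 149/255 + 1 = 706/255 ≈ 2.769 bits/symbol.

2.769 bits/symbol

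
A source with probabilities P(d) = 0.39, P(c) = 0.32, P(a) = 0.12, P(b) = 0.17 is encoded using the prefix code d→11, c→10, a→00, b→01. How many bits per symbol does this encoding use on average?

2 bits/symbol

L̄ = Σ pᵢ·ℓᵢ = 0.39·2 + 0.32·2 + 0.12·2 + 0.17·2 = 2 bits/symbol.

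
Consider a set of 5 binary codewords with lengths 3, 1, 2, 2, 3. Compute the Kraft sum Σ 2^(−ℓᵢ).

With common denominator 2^3 = 8: Σ 2^(−ℓᵢ) = 1/8 + 4/8 + 2/8 + 2/8 + 1/8 = 10/8 = 1.25.

1.25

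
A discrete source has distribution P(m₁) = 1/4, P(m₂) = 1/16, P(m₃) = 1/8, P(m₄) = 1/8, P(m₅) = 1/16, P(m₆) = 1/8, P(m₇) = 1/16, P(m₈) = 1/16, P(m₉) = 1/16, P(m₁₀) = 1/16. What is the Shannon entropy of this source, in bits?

3.125 bits

Each probability is a power of 1/2, so log₂(1/p) is an integer.
H = Σ p·log₂(1/p) = 1/4·2 + 1/16·4 + 1/8·3 + 1/8·3 + 1/16·4 + 1/8·3 + 1/16·4 + 1/16·4 + 1/16·4 + 1/16·4 = 3.125 bits.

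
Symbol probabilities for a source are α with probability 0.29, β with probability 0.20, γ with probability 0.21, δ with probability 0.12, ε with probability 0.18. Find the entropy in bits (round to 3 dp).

H = −Σ pᵢ log₂ pᵢ.
−0.29·log₂(0.29) = 0.5179
−0.20·log₂(0.20) = 0.4644
−0.21·log₂(0.21) = 0.4728
−0.12·log₂(0.12) = 0.3671
−0.18·log₂(0.18) = 0.4453
Sum ≈ 2.2675 → 2.267 bits.

2.267 bits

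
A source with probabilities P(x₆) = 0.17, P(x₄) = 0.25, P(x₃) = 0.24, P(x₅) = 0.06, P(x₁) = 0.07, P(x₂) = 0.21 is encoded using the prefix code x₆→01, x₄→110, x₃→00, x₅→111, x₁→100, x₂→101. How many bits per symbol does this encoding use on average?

2.59 bits/symbol

L̄ = Σ pᵢ·ℓᵢ = 0.17·2 + 0.25·3 + 0.24·2 + 0.06·3 + 0.07·3 + 0.21·3 = 2.59 bits/symbol.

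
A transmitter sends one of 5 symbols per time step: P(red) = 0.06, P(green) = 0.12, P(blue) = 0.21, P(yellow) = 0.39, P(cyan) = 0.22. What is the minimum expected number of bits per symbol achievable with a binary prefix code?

2.18 bits/symbol

Repeatedly combine the two least-probable nodes; the expected code length is the sum of the merged weights.
merge 3/50 + 3/25 → 9/50
merge 9/50 + 21/100 → 39/100
merge 11/50 + 39/100 → 61/100
merge 39/100 + 61/100 → 1
L = 9/50 + 39/100 + 61/100 + 1 = 109/50 = 2.18 bits/symbol.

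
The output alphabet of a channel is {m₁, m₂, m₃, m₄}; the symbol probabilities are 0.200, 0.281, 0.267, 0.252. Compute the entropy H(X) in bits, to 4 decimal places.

1.9888 bits

H = −Σ pᵢ log₂ pᵢ.
−0.200·log₂(0.200) = 0.4644
−0.281·log₂(0.281) = 0.5146
−0.267·log₂(0.267) = 0.5087
−0.252·log₂(0.252) = 0.5011
Sum ≈ 1.9888 → 1.9888 bits.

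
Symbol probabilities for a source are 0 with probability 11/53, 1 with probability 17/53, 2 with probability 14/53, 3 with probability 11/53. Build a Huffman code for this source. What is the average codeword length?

2 bits/symbol

Repeatedly combine the two least-probable nodes; the expected code length is the sum of the merged weights.
merge 11/53 + 11/53 → 22/53
merge 14/53 + 17/53 → 31/53
merge 22/53 + 31/53 → 1
L = 22/53 + 31/53 + 1 = 2 bits/symbol.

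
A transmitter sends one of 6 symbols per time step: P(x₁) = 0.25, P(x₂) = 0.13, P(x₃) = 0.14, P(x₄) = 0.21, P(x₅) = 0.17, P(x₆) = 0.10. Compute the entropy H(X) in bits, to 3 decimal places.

H = −Σ pᵢ log₂ pᵢ.
−0.25·log₂(0.25) = 0.5000
−0.13·log₂(0.13) = 0.3826
−0.14·log₂(0.14) = 0.3971
−0.21·log₂(0.21) = 0.4728
−0.17·log₂(0.17) = 0.4346
−0.10·log₂(0.10) = 0.3322
Sum ≈ 2.5194 → 2.519 bits.

2.519 bits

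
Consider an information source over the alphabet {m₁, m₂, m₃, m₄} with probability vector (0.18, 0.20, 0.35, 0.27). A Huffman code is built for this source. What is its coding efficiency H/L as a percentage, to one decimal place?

Entropy H = −Σ p log₂ p ≈ 1.9498 bits.
Huffman merges: 9/50+1/5→19/50; 27/100+7/20→31/50; 19/50+31/50→1. L = 2 ≈ 2.0000.
Efficiency = H/L = 1.9498/2.0000 = 97.5%.

97.5%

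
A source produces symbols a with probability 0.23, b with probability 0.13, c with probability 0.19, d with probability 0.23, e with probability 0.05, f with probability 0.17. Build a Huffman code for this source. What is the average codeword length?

2.53 bits/symbol

Repeatedly combine the two least-probable nodes; the expected code length is the sum of the merged weights.
merge 1/20 + 13/100 → 9/50
merge 17/100 + 9/50 → 7/20
merge 19/100 + 23/100 → 21/50
merge 23/100 + 7/20 → 29/50
merge 21/50 + 29/50 → 1
L = 9/50 + 7/20 + 21/50 + 29/50 + 1 = 253/100 = 2.53 bits/symbol.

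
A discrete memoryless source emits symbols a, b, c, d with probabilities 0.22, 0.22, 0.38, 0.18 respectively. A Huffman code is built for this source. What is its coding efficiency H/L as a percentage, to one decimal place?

96.8%

Entropy H = −Σ p log₂ p ≈ 1.9369 bits.
Huffman merges: 9/50+11/50→2/5; 11/50+19/50→3/5; 2/5+3/5→1. L = 2 ≈ 2.0000.
Efficiency = H/L = 1.9369/2.0000 = 96.8%.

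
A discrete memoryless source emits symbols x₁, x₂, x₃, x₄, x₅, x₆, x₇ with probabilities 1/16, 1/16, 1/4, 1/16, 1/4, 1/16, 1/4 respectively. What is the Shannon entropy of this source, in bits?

Each probability is a power of 1/2, so log₂(1/p) is an integer.
H = Σ p·log₂(1/p) = 1/16·4 + 1/16·4 + 1/4·2 + 1/16·4 + 1/4·2 + 1/16·4 + 1/4·2 = 2.5 bits.

2.5 bits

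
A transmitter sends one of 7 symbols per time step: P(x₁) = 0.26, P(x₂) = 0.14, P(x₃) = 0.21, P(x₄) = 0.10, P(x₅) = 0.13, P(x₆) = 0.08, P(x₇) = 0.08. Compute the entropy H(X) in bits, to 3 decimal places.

2.673 bits

H = −Σ pᵢ log₂ pᵢ.
−0.26·log₂(0.26) = 0.5053
−0.14·log₂(0.14) = 0.3971
−0.21·log₂(0.21) = 0.4728
−0.10·log₂(0.10) = 0.3322
−0.13·log₂(0.13) = 0.3826
−0.08·log₂(0.08) = 0.2915
−0.08·log₂(0.08) = 0.2915
Sum ≈ 2.6731 → 2.673 bits.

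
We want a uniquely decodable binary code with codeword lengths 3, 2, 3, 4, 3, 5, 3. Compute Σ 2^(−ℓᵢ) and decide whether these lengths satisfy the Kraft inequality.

0.84375; yes

With common denominator 2^5 = 32: Σ 2^(−ℓᵢ) = 4/32 + 8/32 + 4/32 + 2/32 + 4/32 + 1/32 + 4/32 = 27/32 = 0.84375.
Kraft's inequality requires Σ ≤ 1; here Σ = 0.84375 ≤ 1, so such a prefix code exists.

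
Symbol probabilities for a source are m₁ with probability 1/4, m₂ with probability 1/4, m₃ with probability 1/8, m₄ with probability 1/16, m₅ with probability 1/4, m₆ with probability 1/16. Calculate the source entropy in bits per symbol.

2.375 bits

Each probability is a power of 1/2, so log₂(1/p) is an integer.
H = Σ p·log₂(1/p) = 1/4·2 + 1/4·2 + 1/8·3 + 1/16·4 + 1/4·2 + 1/16·4 = 2.375 bits.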